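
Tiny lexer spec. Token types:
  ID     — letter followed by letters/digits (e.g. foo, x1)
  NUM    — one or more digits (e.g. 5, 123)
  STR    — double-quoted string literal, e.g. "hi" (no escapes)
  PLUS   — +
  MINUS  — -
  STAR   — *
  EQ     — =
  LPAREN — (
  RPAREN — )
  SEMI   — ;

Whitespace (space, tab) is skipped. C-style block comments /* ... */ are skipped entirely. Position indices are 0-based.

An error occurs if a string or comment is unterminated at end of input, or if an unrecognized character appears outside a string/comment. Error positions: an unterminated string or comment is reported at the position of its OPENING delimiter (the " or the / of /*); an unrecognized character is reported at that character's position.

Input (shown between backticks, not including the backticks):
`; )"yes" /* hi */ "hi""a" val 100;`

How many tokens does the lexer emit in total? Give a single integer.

Answer: 8

Derivation:
pos=0: emit SEMI ';'
pos=2: emit RPAREN ')'
pos=3: enter STRING mode
pos=3: emit STR "yes" (now at pos=8)
pos=9: enter COMMENT mode (saw '/*')
exit COMMENT mode (now at pos=17)
pos=18: enter STRING mode
pos=18: emit STR "hi" (now at pos=22)
pos=22: enter STRING mode
pos=22: emit STR "a" (now at pos=25)
pos=26: emit ID 'val' (now at pos=29)
pos=30: emit NUM '100' (now at pos=33)
pos=33: emit SEMI ';'
DONE. 8 tokens: [SEMI, RPAREN, STR, STR, STR, ID, NUM, SEMI]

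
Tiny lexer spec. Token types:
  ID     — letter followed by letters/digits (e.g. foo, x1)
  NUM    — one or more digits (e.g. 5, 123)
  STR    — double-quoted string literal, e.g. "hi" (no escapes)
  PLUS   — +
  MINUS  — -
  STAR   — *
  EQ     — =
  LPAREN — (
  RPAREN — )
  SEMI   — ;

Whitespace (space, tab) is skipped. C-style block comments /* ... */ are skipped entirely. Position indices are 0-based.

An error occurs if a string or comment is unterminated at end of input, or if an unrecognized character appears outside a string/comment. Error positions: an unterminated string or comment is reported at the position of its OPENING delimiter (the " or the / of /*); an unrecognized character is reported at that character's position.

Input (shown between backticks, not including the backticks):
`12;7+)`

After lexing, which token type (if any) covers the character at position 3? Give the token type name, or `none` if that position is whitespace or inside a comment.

pos=0: emit NUM '12' (now at pos=2)
pos=2: emit SEMI ';'
pos=3: emit NUM '7' (now at pos=4)
pos=4: emit PLUS '+'
pos=5: emit RPAREN ')'
DONE. 5 tokens: [NUM, SEMI, NUM, PLUS, RPAREN]
Position 3: char is '7' -> NUM

Answer: NUM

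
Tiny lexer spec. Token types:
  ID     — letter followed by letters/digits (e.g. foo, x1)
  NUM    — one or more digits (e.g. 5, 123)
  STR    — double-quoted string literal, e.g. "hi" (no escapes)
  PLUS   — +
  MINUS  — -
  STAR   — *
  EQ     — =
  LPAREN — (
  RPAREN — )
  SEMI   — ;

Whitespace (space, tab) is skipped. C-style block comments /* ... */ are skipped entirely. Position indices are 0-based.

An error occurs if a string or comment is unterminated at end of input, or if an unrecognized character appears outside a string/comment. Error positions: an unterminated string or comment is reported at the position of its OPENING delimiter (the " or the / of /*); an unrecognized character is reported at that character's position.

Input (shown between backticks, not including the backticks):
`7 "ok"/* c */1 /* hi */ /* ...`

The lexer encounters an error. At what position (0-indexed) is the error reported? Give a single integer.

Answer: 24

Derivation:
pos=0: emit NUM '7' (now at pos=1)
pos=2: enter STRING mode
pos=2: emit STR "ok" (now at pos=6)
pos=6: enter COMMENT mode (saw '/*')
exit COMMENT mode (now at pos=13)
pos=13: emit NUM '1' (now at pos=14)
pos=15: enter COMMENT mode (saw '/*')
exit COMMENT mode (now at pos=23)
pos=24: enter COMMENT mode (saw '/*')
pos=24: ERROR — unterminated comment (reached EOF)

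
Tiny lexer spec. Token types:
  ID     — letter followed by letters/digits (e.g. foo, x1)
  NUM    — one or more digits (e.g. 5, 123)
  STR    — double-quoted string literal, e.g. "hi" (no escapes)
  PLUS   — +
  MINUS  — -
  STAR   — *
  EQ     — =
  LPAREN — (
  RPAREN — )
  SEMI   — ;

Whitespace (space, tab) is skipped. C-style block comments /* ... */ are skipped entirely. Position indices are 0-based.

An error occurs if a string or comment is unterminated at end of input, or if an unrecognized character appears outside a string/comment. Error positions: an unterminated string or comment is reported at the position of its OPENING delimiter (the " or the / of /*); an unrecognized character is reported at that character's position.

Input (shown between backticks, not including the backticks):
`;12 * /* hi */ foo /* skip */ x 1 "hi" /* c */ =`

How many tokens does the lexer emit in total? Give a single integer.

pos=0: emit SEMI ';'
pos=1: emit NUM '12' (now at pos=3)
pos=4: emit STAR '*'
pos=6: enter COMMENT mode (saw '/*')
exit COMMENT mode (now at pos=14)
pos=15: emit ID 'foo' (now at pos=18)
pos=19: enter COMMENT mode (saw '/*')
exit COMMENT mode (now at pos=29)
pos=30: emit ID 'x' (now at pos=31)
pos=32: emit NUM '1' (now at pos=33)
pos=34: enter STRING mode
pos=34: emit STR "hi" (now at pos=38)
pos=39: enter COMMENT mode (saw '/*')
exit COMMENT mode (now at pos=46)
pos=47: emit EQ '='
DONE. 8 tokens: [SEMI, NUM, STAR, ID, ID, NUM, STR, EQ]

Answer: 8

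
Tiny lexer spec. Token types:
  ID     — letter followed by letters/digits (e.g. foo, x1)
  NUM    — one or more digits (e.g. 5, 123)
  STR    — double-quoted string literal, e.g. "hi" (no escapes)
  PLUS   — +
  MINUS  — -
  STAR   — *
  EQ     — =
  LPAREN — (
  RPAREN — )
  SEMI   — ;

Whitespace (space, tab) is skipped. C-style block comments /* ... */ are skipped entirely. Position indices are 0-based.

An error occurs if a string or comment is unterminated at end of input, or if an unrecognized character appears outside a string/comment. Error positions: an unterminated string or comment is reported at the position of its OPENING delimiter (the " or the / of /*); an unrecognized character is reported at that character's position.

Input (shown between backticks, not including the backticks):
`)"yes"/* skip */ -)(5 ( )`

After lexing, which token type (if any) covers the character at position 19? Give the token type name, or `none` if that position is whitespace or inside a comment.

Answer: LPAREN

Derivation:
pos=0: emit RPAREN ')'
pos=1: enter STRING mode
pos=1: emit STR "yes" (now at pos=6)
pos=6: enter COMMENT mode (saw '/*')
exit COMMENT mode (now at pos=16)
pos=17: emit MINUS '-'
pos=18: emit RPAREN ')'
pos=19: emit LPAREN '('
pos=20: emit NUM '5' (now at pos=21)
pos=22: emit LPAREN '('
pos=24: emit RPAREN ')'
DONE. 8 tokens: [RPAREN, STR, MINUS, RPAREN, LPAREN, NUM, LPAREN, RPAREN]
Position 19: char is '(' -> LPAREN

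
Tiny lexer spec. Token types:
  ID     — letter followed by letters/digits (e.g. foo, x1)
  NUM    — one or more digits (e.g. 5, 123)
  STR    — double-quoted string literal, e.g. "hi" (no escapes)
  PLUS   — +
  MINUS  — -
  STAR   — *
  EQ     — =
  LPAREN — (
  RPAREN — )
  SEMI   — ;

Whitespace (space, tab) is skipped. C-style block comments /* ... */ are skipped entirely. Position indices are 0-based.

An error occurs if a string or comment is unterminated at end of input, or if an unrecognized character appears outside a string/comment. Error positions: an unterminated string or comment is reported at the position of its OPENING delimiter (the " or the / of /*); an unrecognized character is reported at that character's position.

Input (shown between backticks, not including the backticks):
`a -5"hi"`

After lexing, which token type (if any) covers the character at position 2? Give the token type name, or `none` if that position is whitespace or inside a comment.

pos=0: emit ID 'a' (now at pos=1)
pos=2: emit MINUS '-'
pos=3: emit NUM '5' (now at pos=4)
pos=4: enter STRING mode
pos=4: emit STR "hi" (now at pos=8)
DONE. 4 tokens: [ID, MINUS, NUM, STR]
Position 2: char is '-' -> MINUS

Answer: MINUS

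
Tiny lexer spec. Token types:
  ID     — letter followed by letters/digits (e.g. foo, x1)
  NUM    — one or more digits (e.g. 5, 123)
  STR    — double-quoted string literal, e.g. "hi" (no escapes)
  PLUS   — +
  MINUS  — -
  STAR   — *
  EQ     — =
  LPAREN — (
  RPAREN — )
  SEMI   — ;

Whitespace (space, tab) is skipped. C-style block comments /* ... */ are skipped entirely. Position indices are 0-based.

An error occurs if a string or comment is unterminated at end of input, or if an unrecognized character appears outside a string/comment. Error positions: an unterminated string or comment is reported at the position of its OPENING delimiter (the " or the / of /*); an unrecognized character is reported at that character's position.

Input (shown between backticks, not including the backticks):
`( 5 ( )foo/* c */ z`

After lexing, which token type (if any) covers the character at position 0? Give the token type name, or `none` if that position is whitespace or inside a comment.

Answer: LPAREN

Derivation:
pos=0: emit LPAREN '('
pos=2: emit NUM '5' (now at pos=3)
pos=4: emit LPAREN '('
pos=6: emit RPAREN ')'
pos=7: emit ID 'foo' (now at pos=10)
pos=10: enter COMMENT mode (saw '/*')
exit COMMENT mode (now at pos=17)
pos=18: emit ID 'z' (now at pos=19)
DONE. 6 tokens: [LPAREN, NUM, LPAREN, RPAREN, ID, ID]
Position 0: char is '(' -> LPAREN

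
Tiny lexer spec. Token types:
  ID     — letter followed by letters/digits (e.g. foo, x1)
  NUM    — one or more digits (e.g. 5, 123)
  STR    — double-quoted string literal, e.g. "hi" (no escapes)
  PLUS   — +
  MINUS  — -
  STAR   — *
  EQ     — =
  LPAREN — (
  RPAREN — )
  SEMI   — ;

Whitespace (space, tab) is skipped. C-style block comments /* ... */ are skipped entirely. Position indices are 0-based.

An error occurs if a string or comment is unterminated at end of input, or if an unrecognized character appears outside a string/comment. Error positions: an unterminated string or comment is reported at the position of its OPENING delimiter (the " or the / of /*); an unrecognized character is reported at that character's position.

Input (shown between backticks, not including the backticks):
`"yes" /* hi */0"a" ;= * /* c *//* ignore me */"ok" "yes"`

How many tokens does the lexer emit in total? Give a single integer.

pos=0: enter STRING mode
pos=0: emit STR "yes" (now at pos=5)
pos=6: enter COMMENT mode (saw '/*')
exit COMMENT mode (now at pos=14)
pos=14: emit NUM '0' (now at pos=15)
pos=15: enter STRING mode
pos=15: emit STR "a" (now at pos=18)
pos=19: emit SEMI ';'
pos=20: emit EQ '='
pos=22: emit STAR '*'
pos=24: enter COMMENT mode (saw '/*')
exit COMMENT mode (now at pos=31)
pos=31: enter COMMENT mode (saw '/*')
exit COMMENT mode (now at pos=46)
pos=46: enter STRING mode
pos=46: emit STR "ok" (now at pos=50)
pos=51: enter STRING mode
pos=51: emit STR "yes" (now at pos=56)
DONE. 8 tokens: [STR, NUM, STR, SEMI, EQ, STAR, STR, STR]

Answer: 8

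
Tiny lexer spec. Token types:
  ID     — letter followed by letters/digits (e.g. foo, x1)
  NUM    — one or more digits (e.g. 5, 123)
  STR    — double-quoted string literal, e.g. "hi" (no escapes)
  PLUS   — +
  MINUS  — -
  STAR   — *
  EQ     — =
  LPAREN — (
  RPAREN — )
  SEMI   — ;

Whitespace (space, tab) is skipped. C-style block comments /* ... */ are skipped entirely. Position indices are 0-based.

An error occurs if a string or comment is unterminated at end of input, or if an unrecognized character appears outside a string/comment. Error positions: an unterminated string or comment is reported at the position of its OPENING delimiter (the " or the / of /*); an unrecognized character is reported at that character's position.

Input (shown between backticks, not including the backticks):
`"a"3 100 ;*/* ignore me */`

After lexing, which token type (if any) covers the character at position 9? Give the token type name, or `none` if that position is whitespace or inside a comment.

Answer: SEMI

Derivation:
pos=0: enter STRING mode
pos=0: emit STR "a" (now at pos=3)
pos=3: emit NUM '3' (now at pos=4)
pos=5: emit NUM '100' (now at pos=8)
pos=9: emit SEMI ';'
pos=10: emit STAR '*'
pos=11: enter COMMENT mode (saw '/*')
exit COMMENT mode (now at pos=26)
DONE. 5 tokens: [STR, NUM, NUM, SEMI, STAR]
Position 9: char is ';' -> SEMI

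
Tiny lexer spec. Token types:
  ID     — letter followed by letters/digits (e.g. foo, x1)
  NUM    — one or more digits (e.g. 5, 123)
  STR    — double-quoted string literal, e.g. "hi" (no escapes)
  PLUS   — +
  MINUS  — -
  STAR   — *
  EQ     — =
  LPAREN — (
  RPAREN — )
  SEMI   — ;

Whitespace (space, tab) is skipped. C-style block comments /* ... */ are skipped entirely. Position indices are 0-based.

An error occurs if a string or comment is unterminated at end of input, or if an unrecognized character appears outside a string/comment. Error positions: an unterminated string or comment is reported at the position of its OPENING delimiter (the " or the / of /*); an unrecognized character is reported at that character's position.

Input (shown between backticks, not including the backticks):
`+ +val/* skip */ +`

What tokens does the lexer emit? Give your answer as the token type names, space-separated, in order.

pos=0: emit PLUS '+'
pos=2: emit PLUS '+'
pos=3: emit ID 'val' (now at pos=6)
pos=6: enter COMMENT mode (saw '/*')
exit COMMENT mode (now at pos=16)
pos=17: emit PLUS '+'
DONE. 4 tokens: [PLUS, PLUS, ID, PLUS]

Answer: PLUS PLUS ID PLUS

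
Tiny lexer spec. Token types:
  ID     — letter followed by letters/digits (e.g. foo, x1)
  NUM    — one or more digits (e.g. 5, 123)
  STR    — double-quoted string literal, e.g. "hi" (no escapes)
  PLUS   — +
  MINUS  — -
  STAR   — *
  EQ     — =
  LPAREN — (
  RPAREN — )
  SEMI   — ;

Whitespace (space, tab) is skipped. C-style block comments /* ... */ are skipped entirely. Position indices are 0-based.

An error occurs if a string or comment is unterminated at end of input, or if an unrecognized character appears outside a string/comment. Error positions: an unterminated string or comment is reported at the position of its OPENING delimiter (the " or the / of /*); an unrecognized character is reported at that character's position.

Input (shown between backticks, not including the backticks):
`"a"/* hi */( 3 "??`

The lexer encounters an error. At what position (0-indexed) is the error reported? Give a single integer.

Answer: 15

Derivation:
pos=0: enter STRING mode
pos=0: emit STR "a" (now at pos=3)
pos=3: enter COMMENT mode (saw '/*')
exit COMMENT mode (now at pos=11)
pos=11: emit LPAREN '('
pos=13: emit NUM '3' (now at pos=14)
pos=15: enter STRING mode
pos=15: ERROR — unterminated string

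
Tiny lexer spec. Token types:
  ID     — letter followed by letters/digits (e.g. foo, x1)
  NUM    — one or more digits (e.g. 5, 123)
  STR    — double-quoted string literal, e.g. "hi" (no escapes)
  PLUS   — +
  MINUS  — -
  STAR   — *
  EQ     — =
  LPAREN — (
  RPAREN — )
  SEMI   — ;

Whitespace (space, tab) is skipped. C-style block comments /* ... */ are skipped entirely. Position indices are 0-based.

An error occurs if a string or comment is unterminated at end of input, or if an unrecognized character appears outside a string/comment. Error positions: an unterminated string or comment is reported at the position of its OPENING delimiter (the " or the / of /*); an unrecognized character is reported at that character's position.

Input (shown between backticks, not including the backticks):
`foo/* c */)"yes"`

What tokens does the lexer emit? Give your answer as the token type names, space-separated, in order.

Answer: ID RPAREN STR

Derivation:
pos=0: emit ID 'foo' (now at pos=3)
pos=3: enter COMMENT mode (saw '/*')
exit COMMENT mode (now at pos=10)
pos=10: emit RPAREN ')'
pos=11: enter STRING mode
pos=11: emit STR "yes" (now at pos=16)
DONE. 3 tokens: [ID, RPAREN, STR]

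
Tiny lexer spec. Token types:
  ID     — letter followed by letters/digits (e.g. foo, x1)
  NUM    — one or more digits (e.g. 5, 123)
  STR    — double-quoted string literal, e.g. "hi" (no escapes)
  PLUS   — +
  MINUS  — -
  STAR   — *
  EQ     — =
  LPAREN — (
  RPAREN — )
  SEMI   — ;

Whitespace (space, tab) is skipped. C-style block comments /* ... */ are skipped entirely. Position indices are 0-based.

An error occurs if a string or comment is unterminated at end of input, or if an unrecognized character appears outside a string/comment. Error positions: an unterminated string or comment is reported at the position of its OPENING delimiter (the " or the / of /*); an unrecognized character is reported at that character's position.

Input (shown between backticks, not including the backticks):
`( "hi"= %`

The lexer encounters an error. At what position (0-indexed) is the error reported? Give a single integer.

Answer: 8

Derivation:
pos=0: emit LPAREN '('
pos=2: enter STRING mode
pos=2: emit STR "hi" (now at pos=6)
pos=6: emit EQ '='
pos=8: ERROR — unrecognized char '%'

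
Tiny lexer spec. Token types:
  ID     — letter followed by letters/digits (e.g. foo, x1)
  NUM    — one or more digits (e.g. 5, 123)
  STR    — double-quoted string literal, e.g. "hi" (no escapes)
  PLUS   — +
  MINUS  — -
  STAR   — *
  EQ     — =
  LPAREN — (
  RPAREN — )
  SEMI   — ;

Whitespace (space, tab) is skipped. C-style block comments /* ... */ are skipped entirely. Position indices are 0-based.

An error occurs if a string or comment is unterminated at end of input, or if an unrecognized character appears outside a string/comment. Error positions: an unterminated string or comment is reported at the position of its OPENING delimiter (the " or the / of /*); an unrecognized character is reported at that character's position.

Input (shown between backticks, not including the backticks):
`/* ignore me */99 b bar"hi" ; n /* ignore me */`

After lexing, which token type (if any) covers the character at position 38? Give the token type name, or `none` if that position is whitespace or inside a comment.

pos=0: enter COMMENT mode (saw '/*')
exit COMMENT mode (now at pos=15)
pos=15: emit NUM '99' (now at pos=17)
pos=18: emit ID 'b' (now at pos=19)
pos=20: emit ID 'bar' (now at pos=23)
pos=23: enter STRING mode
pos=23: emit STR "hi" (now at pos=27)
pos=28: emit SEMI ';'
pos=30: emit ID 'n' (now at pos=31)
pos=32: enter COMMENT mode (saw '/*')
exit COMMENT mode (now at pos=47)
DONE. 6 tokens: [NUM, ID, ID, STR, SEMI, ID]
Position 38: char is 'o' -> none

Answer: none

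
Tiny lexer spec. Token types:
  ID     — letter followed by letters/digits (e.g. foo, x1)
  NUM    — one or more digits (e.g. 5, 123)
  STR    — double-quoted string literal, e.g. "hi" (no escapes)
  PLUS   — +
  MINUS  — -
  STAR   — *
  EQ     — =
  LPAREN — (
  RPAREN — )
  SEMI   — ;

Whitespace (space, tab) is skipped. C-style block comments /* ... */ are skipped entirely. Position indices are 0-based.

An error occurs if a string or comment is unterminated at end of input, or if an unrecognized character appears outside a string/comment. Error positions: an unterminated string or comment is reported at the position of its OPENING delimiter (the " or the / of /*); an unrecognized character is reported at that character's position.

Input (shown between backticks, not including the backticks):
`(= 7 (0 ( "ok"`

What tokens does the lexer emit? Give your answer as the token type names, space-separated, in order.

pos=0: emit LPAREN '('
pos=1: emit EQ '='
pos=3: emit NUM '7' (now at pos=4)
pos=5: emit LPAREN '('
pos=6: emit NUM '0' (now at pos=7)
pos=8: emit LPAREN '('
pos=10: enter STRING mode
pos=10: emit STR "ok" (now at pos=14)
DONE. 7 tokens: [LPAREN, EQ, NUM, LPAREN, NUM, LPAREN, STR]

Answer: LPAREN EQ NUM LPAREN NUM LPAREN STR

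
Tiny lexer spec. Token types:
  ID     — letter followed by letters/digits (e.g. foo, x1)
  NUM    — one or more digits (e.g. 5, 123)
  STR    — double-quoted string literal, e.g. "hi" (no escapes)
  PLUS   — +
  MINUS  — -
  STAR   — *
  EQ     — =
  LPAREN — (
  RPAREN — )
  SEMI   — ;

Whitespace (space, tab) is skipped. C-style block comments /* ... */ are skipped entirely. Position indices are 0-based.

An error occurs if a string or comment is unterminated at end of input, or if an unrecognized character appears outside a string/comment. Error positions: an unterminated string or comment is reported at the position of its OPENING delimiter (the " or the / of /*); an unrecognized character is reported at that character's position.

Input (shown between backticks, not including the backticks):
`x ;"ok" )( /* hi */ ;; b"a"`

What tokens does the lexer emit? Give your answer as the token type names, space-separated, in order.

Answer: ID SEMI STR RPAREN LPAREN SEMI SEMI ID STR

Derivation:
pos=0: emit ID 'x' (now at pos=1)
pos=2: emit SEMI ';'
pos=3: enter STRING mode
pos=3: emit STR "ok" (now at pos=7)
pos=8: emit RPAREN ')'
pos=9: emit LPAREN '('
pos=11: enter COMMENT mode (saw '/*')
exit COMMENT mode (now at pos=19)
pos=20: emit SEMI ';'
pos=21: emit SEMI ';'
pos=23: emit ID 'b' (now at pos=24)
pos=24: enter STRING mode
pos=24: emit STR "a" (now at pos=27)
DONE. 9 tokens: [ID, SEMI, STR, RPAREN, LPAREN, SEMI, SEMI, ID, STR]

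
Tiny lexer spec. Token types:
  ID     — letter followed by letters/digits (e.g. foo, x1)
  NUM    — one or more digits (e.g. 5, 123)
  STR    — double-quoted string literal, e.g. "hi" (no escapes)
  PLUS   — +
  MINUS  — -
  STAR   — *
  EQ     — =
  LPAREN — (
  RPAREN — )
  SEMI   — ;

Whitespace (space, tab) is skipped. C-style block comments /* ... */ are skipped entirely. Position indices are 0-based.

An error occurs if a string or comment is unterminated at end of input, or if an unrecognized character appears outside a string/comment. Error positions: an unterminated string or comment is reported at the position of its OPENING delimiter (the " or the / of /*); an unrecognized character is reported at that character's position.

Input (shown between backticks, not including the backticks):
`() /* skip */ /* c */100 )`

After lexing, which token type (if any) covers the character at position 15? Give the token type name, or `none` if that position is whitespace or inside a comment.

pos=0: emit LPAREN '('
pos=1: emit RPAREN ')'
pos=3: enter COMMENT mode (saw '/*')
exit COMMENT mode (now at pos=13)
pos=14: enter COMMENT mode (saw '/*')
exit COMMENT mode (now at pos=21)
pos=21: emit NUM '100' (now at pos=24)
pos=25: emit RPAREN ')'
DONE. 4 tokens: [LPAREN, RPAREN, NUM, RPAREN]
Position 15: char is '*' -> none

Answer: none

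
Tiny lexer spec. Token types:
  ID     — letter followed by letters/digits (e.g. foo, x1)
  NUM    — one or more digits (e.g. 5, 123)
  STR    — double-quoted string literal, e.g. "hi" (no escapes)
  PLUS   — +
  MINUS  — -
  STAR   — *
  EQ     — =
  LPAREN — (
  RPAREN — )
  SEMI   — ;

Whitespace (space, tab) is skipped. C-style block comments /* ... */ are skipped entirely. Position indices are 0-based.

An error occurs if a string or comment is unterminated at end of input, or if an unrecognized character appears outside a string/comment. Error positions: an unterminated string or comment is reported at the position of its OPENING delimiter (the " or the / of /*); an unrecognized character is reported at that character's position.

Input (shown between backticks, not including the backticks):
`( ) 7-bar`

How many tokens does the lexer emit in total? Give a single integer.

Answer: 5

Derivation:
pos=0: emit LPAREN '('
pos=2: emit RPAREN ')'
pos=4: emit NUM '7' (now at pos=5)
pos=5: emit MINUS '-'
pos=6: emit ID 'bar' (now at pos=9)
DONE. 5 tokens: [LPAREN, RPAREN, NUM, MINUS, ID]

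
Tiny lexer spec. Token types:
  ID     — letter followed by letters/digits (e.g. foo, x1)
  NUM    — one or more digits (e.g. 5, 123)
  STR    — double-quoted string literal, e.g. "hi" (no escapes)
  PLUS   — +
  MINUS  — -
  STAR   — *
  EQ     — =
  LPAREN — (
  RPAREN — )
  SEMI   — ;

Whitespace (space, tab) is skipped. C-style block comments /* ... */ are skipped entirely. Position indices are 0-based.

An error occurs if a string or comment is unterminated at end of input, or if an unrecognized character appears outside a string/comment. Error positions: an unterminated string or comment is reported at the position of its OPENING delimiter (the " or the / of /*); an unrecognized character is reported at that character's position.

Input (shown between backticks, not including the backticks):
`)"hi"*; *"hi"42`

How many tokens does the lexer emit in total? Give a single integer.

Answer: 7

Derivation:
pos=0: emit RPAREN ')'
pos=1: enter STRING mode
pos=1: emit STR "hi" (now at pos=5)
pos=5: emit STAR '*'
pos=6: emit SEMI ';'
pos=8: emit STAR '*'
pos=9: enter STRING mode
pos=9: emit STR "hi" (now at pos=13)
pos=13: emit NUM '42' (now at pos=15)
DONE. 7 tokens: [RPAREN, STR, STAR, SEMI, STAR, STR, NUM]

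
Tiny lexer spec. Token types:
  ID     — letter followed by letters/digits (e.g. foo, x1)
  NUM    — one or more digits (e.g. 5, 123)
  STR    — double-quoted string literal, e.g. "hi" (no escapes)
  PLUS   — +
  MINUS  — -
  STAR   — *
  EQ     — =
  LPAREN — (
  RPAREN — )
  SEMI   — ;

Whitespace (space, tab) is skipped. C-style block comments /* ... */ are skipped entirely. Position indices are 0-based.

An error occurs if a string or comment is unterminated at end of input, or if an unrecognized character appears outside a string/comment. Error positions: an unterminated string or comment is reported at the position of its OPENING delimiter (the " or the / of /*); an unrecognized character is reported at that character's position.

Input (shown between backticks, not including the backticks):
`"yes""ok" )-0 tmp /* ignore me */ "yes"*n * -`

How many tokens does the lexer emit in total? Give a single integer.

Answer: 11

Derivation:
pos=0: enter STRING mode
pos=0: emit STR "yes" (now at pos=5)
pos=5: enter STRING mode
pos=5: emit STR "ok" (now at pos=9)
pos=10: emit RPAREN ')'
pos=11: emit MINUS '-'
pos=12: emit NUM '0' (now at pos=13)
pos=14: emit ID 'tmp' (now at pos=17)
pos=18: enter COMMENT mode (saw '/*')
exit COMMENT mode (now at pos=33)
pos=34: enter STRING mode
pos=34: emit STR "yes" (now at pos=39)
pos=39: emit STAR '*'
pos=40: emit ID 'n' (now at pos=41)
pos=42: emit STAR '*'
pos=44: emit MINUS '-'
DONE. 11 tokens: [STR, STR, RPAREN, MINUS, NUM, ID, STR, STAR, ID, STAR, MINUS]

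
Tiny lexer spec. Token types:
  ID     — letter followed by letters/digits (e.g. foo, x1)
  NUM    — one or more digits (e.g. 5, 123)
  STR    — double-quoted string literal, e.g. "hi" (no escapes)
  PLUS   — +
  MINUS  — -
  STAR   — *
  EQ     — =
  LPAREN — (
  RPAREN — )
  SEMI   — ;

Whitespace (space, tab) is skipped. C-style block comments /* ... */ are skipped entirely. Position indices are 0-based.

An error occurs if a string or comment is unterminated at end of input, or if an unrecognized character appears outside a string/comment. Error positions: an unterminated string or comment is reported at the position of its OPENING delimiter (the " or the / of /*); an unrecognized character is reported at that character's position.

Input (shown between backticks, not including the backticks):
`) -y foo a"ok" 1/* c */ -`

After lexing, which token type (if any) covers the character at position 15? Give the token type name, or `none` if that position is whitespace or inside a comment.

pos=0: emit RPAREN ')'
pos=2: emit MINUS '-'
pos=3: emit ID 'y' (now at pos=4)
pos=5: emit ID 'foo' (now at pos=8)
pos=9: emit ID 'a' (now at pos=10)
pos=10: enter STRING mode
pos=10: emit STR "ok" (now at pos=14)
pos=15: emit NUM '1' (now at pos=16)
pos=16: enter COMMENT mode (saw '/*')
exit COMMENT mode (now at pos=23)
pos=24: emit MINUS '-'
DONE. 8 tokens: [RPAREN, MINUS, ID, ID, ID, STR, NUM, MINUS]
Position 15: char is '1' -> NUM

Answer: NUM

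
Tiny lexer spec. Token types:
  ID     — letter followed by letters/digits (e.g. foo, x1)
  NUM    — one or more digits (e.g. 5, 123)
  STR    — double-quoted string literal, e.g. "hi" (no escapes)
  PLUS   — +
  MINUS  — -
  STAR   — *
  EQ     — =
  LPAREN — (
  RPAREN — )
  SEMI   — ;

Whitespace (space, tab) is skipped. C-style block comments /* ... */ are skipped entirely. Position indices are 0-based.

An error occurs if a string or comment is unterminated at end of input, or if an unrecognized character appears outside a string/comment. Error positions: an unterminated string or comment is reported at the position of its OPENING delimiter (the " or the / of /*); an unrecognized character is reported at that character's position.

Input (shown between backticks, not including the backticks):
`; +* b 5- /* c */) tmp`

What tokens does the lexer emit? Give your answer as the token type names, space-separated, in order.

pos=0: emit SEMI ';'
pos=2: emit PLUS '+'
pos=3: emit STAR '*'
pos=5: emit ID 'b' (now at pos=6)
pos=7: emit NUM '5' (now at pos=8)
pos=8: emit MINUS '-'
pos=10: enter COMMENT mode (saw '/*')
exit COMMENT mode (now at pos=17)
pos=17: emit RPAREN ')'
pos=19: emit ID 'tmp' (now at pos=22)
DONE. 8 tokens: [SEMI, PLUS, STAR, ID, NUM, MINUS, RPAREN, ID]

Answer: SEMI PLUS STAR ID NUM MINUS RPAREN ID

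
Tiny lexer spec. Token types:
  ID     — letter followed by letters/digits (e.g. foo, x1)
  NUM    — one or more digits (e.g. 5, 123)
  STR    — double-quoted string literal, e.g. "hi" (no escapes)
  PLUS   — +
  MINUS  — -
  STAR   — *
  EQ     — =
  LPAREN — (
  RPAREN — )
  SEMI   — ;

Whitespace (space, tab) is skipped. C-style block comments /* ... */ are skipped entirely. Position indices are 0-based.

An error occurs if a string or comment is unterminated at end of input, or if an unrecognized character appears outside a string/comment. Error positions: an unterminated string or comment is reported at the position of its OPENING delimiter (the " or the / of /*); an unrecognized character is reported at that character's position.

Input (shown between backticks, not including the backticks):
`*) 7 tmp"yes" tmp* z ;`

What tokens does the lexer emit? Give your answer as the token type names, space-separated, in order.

Answer: STAR RPAREN NUM ID STR ID STAR ID SEMI

Derivation:
pos=0: emit STAR '*'
pos=1: emit RPAREN ')'
pos=3: emit NUM '7' (now at pos=4)
pos=5: emit ID 'tmp' (now at pos=8)
pos=8: enter STRING mode
pos=8: emit STR "yes" (now at pos=13)
pos=14: emit ID 'tmp' (now at pos=17)
pos=17: emit STAR '*'
pos=19: emit ID 'z' (now at pos=20)
pos=21: emit SEMI ';'
DONE. 9 tokens: [STAR, RPAREN, NUM, ID, STR, ID, STAR, ID, SEMI]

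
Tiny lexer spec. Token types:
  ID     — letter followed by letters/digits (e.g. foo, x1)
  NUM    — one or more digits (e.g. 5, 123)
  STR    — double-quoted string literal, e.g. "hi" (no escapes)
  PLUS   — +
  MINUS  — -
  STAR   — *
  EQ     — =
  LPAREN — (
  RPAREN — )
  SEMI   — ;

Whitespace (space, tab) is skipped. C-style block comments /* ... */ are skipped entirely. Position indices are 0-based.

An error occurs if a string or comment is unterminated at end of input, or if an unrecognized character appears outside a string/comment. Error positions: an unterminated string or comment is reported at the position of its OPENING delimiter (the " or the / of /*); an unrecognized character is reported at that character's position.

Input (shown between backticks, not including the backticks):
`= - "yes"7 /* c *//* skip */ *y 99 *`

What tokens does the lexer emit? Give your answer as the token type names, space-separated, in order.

Answer: EQ MINUS STR NUM STAR ID NUM STAR

Derivation:
pos=0: emit EQ '='
pos=2: emit MINUS '-'
pos=4: enter STRING mode
pos=4: emit STR "yes" (now at pos=9)
pos=9: emit NUM '7' (now at pos=10)
pos=11: enter COMMENT mode (saw '/*')
exit COMMENT mode (now at pos=18)
pos=18: enter COMMENT mode (saw '/*')
exit COMMENT mode (now at pos=28)
pos=29: emit STAR '*'
pos=30: emit ID 'y' (now at pos=31)
pos=32: emit NUM '99' (now at pos=34)
pos=35: emit STAR '*'
DONE. 8 tokens: [EQ, MINUS, STR, NUM, STAR, ID, NUM, STAR]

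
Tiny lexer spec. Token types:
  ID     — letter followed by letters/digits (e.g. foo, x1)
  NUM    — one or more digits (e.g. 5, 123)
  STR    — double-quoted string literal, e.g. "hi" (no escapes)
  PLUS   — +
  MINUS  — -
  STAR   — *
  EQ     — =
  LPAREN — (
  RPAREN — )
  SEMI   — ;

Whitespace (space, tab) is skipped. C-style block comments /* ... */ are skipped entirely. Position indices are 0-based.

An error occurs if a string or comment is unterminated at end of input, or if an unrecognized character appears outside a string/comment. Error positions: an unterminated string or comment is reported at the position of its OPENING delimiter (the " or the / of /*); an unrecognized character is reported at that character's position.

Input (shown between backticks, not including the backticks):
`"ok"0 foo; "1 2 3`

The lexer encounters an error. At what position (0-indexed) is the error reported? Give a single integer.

Answer: 11

Derivation:
pos=0: enter STRING mode
pos=0: emit STR "ok" (now at pos=4)
pos=4: emit NUM '0' (now at pos=5)
pos=6: emit ID 'foo' (now at pos=9)
pos=9: emit SEMI ';'
pos=11: enter STRING mode
pos=11: ERROR — unterminated string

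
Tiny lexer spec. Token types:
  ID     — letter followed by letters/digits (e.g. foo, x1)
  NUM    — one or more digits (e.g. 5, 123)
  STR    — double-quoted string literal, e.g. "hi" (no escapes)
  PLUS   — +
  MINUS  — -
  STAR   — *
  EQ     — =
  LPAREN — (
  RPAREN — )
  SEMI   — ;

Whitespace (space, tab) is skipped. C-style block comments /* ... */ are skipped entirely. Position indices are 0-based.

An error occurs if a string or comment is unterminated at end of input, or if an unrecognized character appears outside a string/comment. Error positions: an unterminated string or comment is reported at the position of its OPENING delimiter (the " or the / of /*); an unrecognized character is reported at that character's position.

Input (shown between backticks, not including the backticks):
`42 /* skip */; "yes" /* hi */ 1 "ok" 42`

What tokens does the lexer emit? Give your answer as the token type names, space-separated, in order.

pos=0: emit NUM '42' (now at pos=2)
pos=3: enter COMMENT mode (saw '/*')
exit COMMENT mode (now at pos=13)
pos=13: emit SEMI ';'
pos=15: enter STRING mode
pos=15: emit STR "yes" (now at pos=20)
pos=21: enter COMMENT mode (saw '/*')
exit COMMENT mode (now at pos=29)
pos=30: emit NUM '1' (now at pos=31)
pos=32: enter STRING mode
pos=32: emit STR "ok" (now at pos=36)
pos=37: emit NUM '42' (now at pos=39)
DONE. 6 tokens: [NUM, SEMI, STR, NUM, STR, NUM]

Answer: NUM SEMI STR NUM STR NUM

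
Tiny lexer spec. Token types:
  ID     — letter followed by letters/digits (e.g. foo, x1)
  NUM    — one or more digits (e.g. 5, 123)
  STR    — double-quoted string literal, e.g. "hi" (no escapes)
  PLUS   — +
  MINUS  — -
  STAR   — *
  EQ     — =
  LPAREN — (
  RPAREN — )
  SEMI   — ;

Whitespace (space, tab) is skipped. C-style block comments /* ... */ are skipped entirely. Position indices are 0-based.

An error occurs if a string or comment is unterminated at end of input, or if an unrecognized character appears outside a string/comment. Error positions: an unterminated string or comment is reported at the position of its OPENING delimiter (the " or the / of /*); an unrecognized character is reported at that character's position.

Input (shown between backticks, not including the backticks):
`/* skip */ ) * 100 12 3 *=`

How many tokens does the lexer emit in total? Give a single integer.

Answer: 7

Derivation:
pos=0: enter COMMENT mode (saw '/*')
exit COMMENT mode (now at pos=10)
pos=11: emit RPAREN ')'
pos=13: emit STAR '*'
pos=15: emit NUM '100' (now at pos=18)
pos=19: emit NUM '12' (now at pos=21)
pos=22: emit NUM '3' (now at pos=23)
pos=24: emit STAR '*'
pos=25: emit EQ '='
DONE. 7 tokens: [RPAREN, STAR, NUM, NUM, NUM, STAR, EQ]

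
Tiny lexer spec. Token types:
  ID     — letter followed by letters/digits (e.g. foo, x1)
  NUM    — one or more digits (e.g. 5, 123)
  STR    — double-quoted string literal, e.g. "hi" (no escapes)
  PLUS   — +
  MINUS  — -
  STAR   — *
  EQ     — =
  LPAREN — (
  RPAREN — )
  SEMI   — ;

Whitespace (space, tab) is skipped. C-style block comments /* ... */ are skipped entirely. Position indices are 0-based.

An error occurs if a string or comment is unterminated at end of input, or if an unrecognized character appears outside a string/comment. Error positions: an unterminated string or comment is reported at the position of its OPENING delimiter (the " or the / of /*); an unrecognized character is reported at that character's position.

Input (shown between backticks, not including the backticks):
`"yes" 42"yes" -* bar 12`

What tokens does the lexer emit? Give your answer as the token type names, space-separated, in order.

Answer: STR NUM STR MINUS STAR ID NUM

Derivation:
pos=0: enter STRING mode
pos=0: emit STR "yes" (now at pos=5)
pos=6: emit NUM '42' (now at pos=8)
pos=8: enter STRING mode
pos=8: emit STR "yes" (now at pos=13)
pos=14: emit MINUS '-'
pos=15: emit STAR '*'
pos=17: emit ID 'bar' (now at pos=20)
pos=21: emit NUM '12' (now at pos=23)
DONE. 7 tokens: [STR, NUM, STR, MINUS, STAR, ID, NUM]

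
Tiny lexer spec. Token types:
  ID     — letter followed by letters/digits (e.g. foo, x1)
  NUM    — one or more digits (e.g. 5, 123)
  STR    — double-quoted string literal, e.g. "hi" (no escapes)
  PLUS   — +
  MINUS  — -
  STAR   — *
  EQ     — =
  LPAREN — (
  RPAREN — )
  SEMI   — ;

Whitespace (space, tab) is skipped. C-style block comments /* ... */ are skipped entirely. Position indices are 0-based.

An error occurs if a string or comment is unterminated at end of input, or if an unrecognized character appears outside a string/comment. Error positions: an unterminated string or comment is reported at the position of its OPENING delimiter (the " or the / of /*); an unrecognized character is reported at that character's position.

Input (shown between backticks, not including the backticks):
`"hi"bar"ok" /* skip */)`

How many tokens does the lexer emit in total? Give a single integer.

pos=0: enter STRING mode
pos=0: emit STR "hi" (now at pos=4)
pos=4: emit ID 'bar' (now at pos=7)
pos=7: enter STRING mode
pos=7: emit STR "ok" (now at pos=11)
pos=12: enter COMMENT mode (saw '/*')
exit COMMENT mode (now at pos=22)
pos=22: emit RPAREN ')'
DONE. 4 tokens: [STR, ID, STR, RPAREN]

Answer: 4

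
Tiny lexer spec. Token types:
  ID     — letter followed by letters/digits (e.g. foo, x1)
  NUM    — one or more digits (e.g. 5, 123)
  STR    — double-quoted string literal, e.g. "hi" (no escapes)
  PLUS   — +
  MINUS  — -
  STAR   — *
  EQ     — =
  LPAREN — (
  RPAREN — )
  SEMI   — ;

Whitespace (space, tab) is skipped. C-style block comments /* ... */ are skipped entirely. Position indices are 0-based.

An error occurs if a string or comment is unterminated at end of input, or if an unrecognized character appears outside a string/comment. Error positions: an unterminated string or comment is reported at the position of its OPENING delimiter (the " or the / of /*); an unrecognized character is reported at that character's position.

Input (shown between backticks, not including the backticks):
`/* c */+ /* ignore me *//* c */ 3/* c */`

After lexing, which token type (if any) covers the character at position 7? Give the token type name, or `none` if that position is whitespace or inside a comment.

Answer: PLUS

Derivation:
pos=0: enter COMMENT mode (saw '/*')
exit COMMENT mode (now at pos=7)
pos=7: emit PLUS '+'
pos=9: enter COMMENT mode (saw '/*')
exit COMMENT mode (now at pos=24)
pos=24: enter COMMENT mode (saw '/*')
exit COMMENT mode (now at pos=31)
pos=32: emit NUM '3' (now at pos=33)
pos=33: enter COMMENT mode (saw '/*')
exit COMMENT mode (now at pos=40)
DONE. 2 tokens: [PLUS, NUM]
Position 7: char is '+' -> PLUS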